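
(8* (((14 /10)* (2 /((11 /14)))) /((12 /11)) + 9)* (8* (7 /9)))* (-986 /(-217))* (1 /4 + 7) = 84180736 /4185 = 20114.87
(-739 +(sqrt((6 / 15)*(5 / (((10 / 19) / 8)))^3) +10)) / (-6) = 243 / 2 -76*sqrt(190) / 15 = 51.66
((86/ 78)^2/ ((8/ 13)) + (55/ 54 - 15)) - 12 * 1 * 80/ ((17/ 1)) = -3268801/ 47736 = -68.48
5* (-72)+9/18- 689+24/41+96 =-78057/82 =-951.91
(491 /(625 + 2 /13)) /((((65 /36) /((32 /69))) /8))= 1.61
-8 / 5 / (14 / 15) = -12 / 7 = -1.71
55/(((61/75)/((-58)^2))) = 13876500/61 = 227483.61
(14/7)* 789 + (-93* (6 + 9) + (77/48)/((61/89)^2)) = 33295181/178608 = 186.41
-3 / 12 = -1 / 4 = -0.25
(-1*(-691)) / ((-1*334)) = -691 / 334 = -2.07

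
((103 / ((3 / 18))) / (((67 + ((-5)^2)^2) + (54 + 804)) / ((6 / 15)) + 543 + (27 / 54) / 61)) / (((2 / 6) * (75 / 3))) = 226188 / 13474925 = 0.02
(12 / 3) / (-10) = -2 / 5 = -0.40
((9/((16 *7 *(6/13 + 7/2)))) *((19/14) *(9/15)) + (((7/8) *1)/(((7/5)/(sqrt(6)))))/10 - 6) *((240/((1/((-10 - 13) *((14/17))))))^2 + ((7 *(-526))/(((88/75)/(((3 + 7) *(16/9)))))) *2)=-281880480509665/2292059 + 12251153075 *sqrt(6)/9537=-119834742.38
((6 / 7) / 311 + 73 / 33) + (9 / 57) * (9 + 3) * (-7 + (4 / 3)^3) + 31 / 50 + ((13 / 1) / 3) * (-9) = -1022302217 / 22749650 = -44.94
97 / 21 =4.62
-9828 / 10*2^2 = -19656 / 5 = -3931.20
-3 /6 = -1 /2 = -0.50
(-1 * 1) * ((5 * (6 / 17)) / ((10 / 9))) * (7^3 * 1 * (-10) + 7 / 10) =925911 / 170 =5446.54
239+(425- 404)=260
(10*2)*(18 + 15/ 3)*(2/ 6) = 460/ 3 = 153.33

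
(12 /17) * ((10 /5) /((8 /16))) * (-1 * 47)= -2256 /17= -132.71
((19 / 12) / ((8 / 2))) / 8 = 0.05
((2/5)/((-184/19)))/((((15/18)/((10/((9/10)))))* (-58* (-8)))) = -19/16008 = -0.00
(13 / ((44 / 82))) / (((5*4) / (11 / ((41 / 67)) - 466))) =-238797 / 440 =-542.72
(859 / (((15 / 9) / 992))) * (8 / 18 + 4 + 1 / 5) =178094752 / 75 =2374596.69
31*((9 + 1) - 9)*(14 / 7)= 62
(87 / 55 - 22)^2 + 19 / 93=117342472 / 281325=417.11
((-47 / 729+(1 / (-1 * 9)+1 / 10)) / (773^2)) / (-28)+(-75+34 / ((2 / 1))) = -7074121929289 / 121967619480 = -58.00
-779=-779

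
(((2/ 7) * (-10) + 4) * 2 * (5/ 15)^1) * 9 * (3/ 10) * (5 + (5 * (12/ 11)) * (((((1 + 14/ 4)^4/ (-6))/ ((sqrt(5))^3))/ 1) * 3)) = 72/ 7-177147 * sqrt(5)/ 1925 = -195.49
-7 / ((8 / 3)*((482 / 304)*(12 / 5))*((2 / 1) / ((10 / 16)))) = -3325 / 15424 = -0.22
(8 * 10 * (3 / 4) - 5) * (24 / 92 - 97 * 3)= -367785 / 23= -15990.65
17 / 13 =1.31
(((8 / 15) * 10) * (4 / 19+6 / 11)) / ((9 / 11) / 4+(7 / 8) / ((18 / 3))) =40448 / 3515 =11.51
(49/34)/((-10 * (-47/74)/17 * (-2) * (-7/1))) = 0.28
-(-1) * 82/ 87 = 82/ 87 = 0.94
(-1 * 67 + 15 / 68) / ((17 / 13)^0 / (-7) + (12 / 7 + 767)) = -0.09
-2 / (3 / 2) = -4 / 3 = -1.33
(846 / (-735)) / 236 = -141 / 28910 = -0.00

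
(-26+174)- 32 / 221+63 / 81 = 295631 / 1989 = 148.63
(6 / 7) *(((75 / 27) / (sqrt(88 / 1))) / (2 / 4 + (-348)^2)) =0.00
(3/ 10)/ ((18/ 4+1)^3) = 12/ 6655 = 0.00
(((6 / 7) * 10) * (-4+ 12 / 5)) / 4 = -24 / 7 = -3.43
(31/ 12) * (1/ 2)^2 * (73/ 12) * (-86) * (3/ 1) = -97309/ 96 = -1013.64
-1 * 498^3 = -123505992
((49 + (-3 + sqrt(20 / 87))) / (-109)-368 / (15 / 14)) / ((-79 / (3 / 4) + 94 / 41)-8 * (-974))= -11526289 / 257714695-41 * sqrt(435) / 1494745231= -0.04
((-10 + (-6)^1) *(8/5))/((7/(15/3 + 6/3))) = -128/5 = -25.60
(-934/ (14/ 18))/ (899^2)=-8406/ 5657407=-0.00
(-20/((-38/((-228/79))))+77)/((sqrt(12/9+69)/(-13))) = -77519 * sqrt(633)/16669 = -117.00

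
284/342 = 142/171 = 0.83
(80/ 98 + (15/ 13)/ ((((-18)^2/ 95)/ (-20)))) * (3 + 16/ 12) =-25.78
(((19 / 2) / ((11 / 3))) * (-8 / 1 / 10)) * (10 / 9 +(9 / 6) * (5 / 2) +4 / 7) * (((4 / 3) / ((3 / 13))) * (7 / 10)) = -338143 / 7425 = -45.54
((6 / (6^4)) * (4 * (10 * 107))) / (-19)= -535 / 513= -1.04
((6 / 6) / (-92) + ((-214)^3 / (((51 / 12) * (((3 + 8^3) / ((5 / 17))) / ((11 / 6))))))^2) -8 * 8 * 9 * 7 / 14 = 4276558046062544711 / 733669511292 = 5828997.91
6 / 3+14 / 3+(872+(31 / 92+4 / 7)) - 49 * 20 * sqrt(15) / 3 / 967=1699339 / 1932 - 980 * sqrt(15) / 2901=878.27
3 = 3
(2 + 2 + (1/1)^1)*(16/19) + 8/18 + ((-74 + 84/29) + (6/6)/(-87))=-329575/4959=-66.46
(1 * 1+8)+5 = 14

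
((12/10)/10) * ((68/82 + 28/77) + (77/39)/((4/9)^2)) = 3148599/2345200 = 1.34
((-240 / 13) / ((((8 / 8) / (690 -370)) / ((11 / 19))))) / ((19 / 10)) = -8448000 / 4693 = -1800.13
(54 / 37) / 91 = 54 / 3367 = 0.02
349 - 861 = -512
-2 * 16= -32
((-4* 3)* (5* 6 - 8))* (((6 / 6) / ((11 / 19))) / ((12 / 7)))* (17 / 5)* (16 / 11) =-72352 / 55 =-1315.49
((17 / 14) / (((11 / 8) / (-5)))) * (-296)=1307.01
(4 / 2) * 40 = 80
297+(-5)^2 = 322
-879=-879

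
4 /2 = 2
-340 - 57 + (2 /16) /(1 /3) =-3173 /8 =-396.62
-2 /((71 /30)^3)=-54000 /357911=-0.15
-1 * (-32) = 32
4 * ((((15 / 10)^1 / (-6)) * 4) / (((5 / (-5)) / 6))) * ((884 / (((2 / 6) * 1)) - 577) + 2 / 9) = 149416 / 3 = 49805.33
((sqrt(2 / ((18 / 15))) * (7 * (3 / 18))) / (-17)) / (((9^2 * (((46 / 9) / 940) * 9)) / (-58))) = 95410 * sqrt(15) / 285039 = 1.30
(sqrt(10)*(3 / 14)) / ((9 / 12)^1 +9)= 2*sqrt(10) / 91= 0.07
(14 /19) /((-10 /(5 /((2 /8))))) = -28 /19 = -1.47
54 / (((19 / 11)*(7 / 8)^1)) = 4752 / 133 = 35.73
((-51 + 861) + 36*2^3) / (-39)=-366 / 13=-28.15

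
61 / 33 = 1.85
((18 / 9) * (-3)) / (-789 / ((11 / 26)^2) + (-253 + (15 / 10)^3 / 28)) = 162624 / 126327581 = 0.00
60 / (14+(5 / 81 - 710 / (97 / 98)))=-471420 / 5525497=-0.09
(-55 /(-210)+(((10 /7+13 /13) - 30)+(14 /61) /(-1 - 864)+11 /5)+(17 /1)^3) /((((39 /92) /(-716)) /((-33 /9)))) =3924462779385368 /129643605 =30271163.62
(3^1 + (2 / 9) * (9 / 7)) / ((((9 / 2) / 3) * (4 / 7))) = 23 / 6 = 3.83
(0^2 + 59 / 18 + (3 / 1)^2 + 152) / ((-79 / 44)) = -65054 / 711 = -91.50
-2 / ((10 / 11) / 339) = -3729 / 5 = -745.80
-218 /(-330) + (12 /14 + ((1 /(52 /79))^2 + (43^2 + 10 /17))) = 98403386099 /53093040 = 1853.41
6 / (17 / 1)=6 / 17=0.35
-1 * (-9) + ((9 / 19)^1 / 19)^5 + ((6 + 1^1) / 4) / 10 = 2250101318974927 / 245242650312040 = 9.18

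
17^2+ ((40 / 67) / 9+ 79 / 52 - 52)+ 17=8014141 / 31356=255.59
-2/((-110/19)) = 19/55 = 0.35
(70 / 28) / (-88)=-5 / 176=-0.03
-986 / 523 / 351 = -986 / 183573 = -0.01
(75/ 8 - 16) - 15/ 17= -1021/ 136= -7.51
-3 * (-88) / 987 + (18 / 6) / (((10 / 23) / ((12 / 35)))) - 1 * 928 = -1087306 / 1175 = -925.37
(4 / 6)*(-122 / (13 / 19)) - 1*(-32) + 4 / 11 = -37112 / 429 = -86.51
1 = 1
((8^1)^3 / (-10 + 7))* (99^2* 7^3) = -573737472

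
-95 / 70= -19 / 14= -1.36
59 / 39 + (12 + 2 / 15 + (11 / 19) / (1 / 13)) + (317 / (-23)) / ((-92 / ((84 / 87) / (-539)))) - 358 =-491382040869 / 1458852395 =-336.83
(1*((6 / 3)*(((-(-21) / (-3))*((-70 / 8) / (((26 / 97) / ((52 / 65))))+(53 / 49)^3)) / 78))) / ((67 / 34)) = 430739591 / 190305661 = 2.26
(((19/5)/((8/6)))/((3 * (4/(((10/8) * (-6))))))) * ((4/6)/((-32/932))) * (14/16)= 30989/1024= 30.26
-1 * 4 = -4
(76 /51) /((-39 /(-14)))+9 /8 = 26413 /15912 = 1.66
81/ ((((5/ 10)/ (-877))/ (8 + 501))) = -72315666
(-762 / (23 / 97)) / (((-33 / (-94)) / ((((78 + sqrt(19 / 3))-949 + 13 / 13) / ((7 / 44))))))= 8059582560 / 161-9263888 *sqrt(57) / 483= 49914713.99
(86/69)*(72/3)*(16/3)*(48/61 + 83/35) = 74226944/147315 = 503.87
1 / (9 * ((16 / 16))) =0.11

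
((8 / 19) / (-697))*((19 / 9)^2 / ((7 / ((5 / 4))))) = -0.00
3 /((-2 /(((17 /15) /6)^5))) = -1419857 /3936600000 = -0.00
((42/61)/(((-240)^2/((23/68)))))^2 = 0.00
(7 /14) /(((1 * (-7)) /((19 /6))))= -19 /84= -0.23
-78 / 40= -39 / 20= -1.95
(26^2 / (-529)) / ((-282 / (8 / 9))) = 2704 / 671301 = 0.00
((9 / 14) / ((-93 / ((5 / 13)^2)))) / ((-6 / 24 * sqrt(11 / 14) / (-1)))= -150 * sqrt(154) / 403403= -0.00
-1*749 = -749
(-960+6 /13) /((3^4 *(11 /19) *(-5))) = 266 /65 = 4.09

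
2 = 2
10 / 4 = 2.50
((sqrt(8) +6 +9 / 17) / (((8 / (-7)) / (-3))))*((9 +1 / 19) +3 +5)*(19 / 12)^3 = 22743*sqrt(2) / 64 +2524473 / 2176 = 1662.70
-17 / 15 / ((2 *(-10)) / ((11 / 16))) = 187 / 4800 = 0.04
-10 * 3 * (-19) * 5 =2850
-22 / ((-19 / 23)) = 506 / 19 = 26.63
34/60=17/30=0.57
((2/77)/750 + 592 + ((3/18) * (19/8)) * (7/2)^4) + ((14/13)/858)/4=813760257139/1249248000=651.40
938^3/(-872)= -103161709/109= -946437.70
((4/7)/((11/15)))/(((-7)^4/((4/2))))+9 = 1664013/184877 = 9.00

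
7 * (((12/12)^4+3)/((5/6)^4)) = 36288/625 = 58.06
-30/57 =-10/19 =-0.53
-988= -988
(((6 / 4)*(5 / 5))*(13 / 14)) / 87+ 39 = 39.02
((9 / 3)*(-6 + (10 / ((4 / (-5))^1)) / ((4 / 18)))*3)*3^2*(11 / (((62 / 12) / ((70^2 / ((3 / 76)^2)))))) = -1046523693600 / 31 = -33758828825.81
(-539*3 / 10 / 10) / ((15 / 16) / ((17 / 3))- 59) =109956 / 400075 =0.27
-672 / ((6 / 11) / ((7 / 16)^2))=-3773 / 16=-235.81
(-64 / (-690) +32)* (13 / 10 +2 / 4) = 33216 / 575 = 57.77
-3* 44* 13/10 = -858/5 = -171.60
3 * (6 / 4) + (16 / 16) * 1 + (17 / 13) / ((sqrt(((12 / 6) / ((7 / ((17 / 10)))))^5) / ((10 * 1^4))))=11 / 2 + 12250 * sqrt(595) / 3757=85.03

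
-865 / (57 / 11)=-9515 / 57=-166.93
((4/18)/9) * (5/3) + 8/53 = 2474/12879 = 0.19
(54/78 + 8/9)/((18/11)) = 2035/2106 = 0.97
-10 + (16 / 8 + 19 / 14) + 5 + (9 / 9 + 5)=4.36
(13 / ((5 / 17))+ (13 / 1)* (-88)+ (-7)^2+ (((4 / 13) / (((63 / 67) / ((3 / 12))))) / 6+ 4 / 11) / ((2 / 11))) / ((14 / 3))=-51534347 / 229320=-224.73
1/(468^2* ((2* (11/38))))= 19/2409264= 0.00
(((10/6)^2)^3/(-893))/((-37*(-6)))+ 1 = 144505709/144521334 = 1.00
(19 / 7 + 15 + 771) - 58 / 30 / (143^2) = 1693483732 / 2147145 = 788.71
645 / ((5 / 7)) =903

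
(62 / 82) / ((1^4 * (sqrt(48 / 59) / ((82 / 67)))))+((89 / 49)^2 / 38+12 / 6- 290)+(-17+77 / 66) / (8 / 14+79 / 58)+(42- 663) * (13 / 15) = -833.28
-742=-742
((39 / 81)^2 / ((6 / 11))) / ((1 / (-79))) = -146861 / 4374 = -33.58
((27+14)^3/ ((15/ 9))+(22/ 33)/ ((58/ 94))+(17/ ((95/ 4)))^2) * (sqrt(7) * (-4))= -129881113372 * sqrt(7)/ 785175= -437651.64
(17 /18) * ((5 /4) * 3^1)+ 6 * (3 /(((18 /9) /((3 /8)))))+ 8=179 /12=14.92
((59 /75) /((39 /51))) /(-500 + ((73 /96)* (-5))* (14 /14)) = -1888 /924625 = -0.00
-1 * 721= -721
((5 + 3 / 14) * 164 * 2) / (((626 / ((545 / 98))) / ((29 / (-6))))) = -47304365 / 644154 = -73.44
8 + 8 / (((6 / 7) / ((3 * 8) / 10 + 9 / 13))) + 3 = 2591 / 65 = 39.86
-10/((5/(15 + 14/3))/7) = -826/3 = -275.33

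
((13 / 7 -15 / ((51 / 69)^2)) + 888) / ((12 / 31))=13520929 / 6069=2227.87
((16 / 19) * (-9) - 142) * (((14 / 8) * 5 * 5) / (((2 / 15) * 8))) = -3730125 / 608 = -6135.07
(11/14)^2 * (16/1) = 484/49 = 9.88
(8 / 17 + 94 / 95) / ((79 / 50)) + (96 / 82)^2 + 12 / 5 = 1006874664 / 214470385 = 4.69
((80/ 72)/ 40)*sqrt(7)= sqrt(7)/ 36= 0.07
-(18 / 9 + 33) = -35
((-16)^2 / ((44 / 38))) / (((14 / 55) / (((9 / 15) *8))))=29184 / 7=4169.14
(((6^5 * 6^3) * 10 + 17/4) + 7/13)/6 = 291133523/104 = 2799360.80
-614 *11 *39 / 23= -263406 / 23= -11452.43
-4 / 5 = -0.80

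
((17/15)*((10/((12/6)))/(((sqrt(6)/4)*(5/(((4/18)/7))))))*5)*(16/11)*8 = 8704*sqrt(6)/6237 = 3.42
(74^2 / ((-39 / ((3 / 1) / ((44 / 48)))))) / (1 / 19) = -1248528 / 143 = -8730.97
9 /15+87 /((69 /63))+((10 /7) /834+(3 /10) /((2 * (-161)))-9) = 95382293 /1342740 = 71.04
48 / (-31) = -48 / 31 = -1.55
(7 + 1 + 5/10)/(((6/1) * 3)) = 17/36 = 0.47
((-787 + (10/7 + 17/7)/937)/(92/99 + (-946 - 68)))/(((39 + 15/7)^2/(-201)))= -13315136527/144346334208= -0.09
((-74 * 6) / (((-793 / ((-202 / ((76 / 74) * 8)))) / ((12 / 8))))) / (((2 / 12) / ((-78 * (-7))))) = -78398523 / 1159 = -67643.25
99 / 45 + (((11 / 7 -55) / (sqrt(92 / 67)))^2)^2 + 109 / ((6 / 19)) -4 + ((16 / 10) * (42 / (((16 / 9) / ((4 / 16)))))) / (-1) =65876547614051 / 15241548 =4322169.09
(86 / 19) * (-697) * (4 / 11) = -239768 / 209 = -1147.22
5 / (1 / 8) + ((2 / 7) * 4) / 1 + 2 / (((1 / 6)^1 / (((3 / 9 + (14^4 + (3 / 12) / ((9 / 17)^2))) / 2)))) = 87145819 / 378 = 230544.49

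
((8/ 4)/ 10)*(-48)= -48/ 5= -9.60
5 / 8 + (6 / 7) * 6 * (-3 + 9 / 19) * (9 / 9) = -13159 / 1064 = -12.37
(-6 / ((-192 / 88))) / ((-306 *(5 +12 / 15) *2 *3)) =-55 / 212976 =-0.00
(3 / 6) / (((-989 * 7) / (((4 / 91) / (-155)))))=0.00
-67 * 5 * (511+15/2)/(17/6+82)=-1042185/509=-2047.51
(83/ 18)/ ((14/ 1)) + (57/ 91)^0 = 335/ 252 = 1.33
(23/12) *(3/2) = 23/8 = 2.88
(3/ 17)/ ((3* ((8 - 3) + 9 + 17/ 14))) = 14/ 3621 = 0.00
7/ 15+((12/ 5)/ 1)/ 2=5/ 3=1.67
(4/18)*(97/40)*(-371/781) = -35987/140580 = -0.26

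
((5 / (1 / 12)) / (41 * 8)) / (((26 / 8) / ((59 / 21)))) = 590 / 3731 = 0.16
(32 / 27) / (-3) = -32 / 81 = -0.40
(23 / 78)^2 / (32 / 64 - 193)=-529 / 1171170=-0.00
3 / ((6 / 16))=8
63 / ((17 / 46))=2898 / 17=170.47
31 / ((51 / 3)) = 31 / 17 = 1.82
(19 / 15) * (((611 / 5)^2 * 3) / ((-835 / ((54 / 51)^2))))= -76.19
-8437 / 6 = -1406.17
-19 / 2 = -9.50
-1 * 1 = -1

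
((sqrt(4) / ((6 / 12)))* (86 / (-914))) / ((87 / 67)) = -11524 / 39759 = -0.29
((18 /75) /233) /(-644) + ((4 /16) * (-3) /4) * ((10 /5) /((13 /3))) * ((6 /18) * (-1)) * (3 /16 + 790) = 35570761929 /1560540800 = 22.79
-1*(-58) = 58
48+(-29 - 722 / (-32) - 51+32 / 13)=-1451 / 208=-6.98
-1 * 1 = -1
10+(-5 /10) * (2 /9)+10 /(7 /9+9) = 4321 /396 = 10.91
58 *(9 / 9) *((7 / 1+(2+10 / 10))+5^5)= 181830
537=537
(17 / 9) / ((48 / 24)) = 17 / 18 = 0.94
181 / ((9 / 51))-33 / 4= 12209 / 12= 1017.42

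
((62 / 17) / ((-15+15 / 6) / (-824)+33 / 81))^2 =7610712597504 / 102176761801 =74.49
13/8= 1.62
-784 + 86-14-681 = -1393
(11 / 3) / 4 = 11 / 12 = 0.92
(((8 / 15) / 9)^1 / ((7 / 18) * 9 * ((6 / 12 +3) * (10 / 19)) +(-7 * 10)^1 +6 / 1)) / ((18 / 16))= -2432 / 2657205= -0.00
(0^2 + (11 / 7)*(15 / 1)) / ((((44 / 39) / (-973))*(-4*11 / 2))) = 81315 / 88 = 924.03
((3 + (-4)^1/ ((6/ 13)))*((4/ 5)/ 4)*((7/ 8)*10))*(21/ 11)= -833/ 44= -18.93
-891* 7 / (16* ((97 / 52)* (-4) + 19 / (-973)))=78891813 / 1514048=52.11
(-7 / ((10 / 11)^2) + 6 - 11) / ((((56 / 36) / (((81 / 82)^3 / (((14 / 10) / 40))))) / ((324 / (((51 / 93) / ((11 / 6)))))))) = -258301.39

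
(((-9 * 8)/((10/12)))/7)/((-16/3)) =81/35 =2.31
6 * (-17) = -102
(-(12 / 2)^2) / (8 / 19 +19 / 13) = -2964 / 155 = -19.12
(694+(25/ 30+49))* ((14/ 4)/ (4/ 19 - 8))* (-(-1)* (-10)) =2967895/ 888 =3342.22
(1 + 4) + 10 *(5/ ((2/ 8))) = 205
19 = 19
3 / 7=0.43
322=322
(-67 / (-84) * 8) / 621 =134 / 13041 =0.01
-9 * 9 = -81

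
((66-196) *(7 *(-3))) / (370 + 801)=2730 / 1171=2.33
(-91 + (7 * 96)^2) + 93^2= 460142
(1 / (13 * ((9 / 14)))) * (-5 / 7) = -10 / 117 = -0.09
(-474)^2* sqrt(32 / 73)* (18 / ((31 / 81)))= 1310310432* sqrt(146) / 2263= 6996262.13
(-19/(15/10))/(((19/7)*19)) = -14/57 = -0.25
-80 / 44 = -20 / 11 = -1.82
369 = 369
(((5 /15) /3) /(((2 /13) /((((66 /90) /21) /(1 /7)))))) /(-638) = -0.00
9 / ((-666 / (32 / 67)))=-16 / 2479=-0.01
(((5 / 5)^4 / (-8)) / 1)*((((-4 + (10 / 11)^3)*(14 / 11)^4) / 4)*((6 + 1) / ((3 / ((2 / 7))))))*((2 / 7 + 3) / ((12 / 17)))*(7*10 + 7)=1014833071 / 15944049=63.65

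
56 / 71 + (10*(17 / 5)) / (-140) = 2713 / 4970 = 0.55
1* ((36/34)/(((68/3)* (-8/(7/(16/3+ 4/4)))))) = -567/87856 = -0.01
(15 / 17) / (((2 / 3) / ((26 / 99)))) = 65 / 187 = 0.35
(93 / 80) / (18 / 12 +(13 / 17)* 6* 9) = 527 / 19400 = 0.03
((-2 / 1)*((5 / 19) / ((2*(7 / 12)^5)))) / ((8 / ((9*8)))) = -11197440 / 319333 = -35.07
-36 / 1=-36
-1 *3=-3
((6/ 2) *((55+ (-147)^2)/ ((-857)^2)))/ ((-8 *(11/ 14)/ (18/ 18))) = -113736/ 8078939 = -0.01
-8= -8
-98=-98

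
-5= -5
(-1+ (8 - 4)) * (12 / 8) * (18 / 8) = 81 / 8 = 10.12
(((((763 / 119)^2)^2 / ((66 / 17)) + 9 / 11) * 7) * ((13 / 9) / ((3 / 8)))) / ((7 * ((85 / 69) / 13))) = 2198852002724 / 124028685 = 17728.58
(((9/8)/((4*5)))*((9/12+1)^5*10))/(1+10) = 0.84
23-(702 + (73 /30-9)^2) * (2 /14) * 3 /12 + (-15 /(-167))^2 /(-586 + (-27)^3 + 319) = -3.61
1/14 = 0.07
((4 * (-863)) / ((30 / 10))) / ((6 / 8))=-13808 / 9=-1534.22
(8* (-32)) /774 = -0.33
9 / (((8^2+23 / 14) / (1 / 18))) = 7 / 919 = 0.01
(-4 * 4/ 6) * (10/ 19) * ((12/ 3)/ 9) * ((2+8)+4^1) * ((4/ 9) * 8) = -143360/ 4617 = -31.05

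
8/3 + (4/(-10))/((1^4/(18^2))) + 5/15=-633/5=-126.60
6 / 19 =0.32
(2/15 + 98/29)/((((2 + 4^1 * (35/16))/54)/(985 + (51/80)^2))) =373829211/21500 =17387.41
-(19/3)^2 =-40.11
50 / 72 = 25 / 36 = 0.69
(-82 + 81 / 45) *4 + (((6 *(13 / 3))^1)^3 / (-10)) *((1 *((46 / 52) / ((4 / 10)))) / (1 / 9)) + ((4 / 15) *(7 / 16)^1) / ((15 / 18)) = -1765183 / 50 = -35303.66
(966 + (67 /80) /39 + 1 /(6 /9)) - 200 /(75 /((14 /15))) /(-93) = 842231389 /870480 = 967.55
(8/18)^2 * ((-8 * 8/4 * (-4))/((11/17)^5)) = 111.45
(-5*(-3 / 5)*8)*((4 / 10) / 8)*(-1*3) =-18 / 5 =-3.60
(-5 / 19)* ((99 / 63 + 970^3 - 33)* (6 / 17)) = -191661323400 / 2261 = -84768387.17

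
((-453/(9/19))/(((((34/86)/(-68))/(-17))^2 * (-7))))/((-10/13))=-159440497736/105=-1518480930.82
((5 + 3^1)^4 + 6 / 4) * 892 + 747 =3655717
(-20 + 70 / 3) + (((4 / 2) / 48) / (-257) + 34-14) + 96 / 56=360483 / 14392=25.05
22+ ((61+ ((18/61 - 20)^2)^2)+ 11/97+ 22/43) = 8711619243333936/57751002811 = 150847.93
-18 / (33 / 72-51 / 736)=-46.27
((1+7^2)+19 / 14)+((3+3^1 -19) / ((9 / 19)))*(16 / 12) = 14.76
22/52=11/26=0.42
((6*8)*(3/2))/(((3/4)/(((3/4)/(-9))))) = -8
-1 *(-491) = 491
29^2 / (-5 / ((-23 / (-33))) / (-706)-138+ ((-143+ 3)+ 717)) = 13656158 / 7128647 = 1.92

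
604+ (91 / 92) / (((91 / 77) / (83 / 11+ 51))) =653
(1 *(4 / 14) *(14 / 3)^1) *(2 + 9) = 14.67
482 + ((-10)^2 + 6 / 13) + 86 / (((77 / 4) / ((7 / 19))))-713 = -128.89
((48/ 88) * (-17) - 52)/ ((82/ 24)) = -8088/ 451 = -17.93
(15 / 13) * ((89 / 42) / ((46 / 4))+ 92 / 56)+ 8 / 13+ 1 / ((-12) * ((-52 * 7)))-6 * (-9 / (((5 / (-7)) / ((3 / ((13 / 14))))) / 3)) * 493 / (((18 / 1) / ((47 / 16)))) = -29611586843 / 502320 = -58949.65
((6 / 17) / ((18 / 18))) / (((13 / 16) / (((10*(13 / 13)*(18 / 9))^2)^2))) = 15360000 / 221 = 69502.26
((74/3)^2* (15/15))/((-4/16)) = -21904/9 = -2433.78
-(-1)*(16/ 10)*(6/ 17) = 48/ 85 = 0.56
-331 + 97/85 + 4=-27698/85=-325.86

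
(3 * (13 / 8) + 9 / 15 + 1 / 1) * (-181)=-46879 / 40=-1171.98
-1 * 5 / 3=-5 / 3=-1.67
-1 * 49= -49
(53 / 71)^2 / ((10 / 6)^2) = 25281 / 126025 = 0.20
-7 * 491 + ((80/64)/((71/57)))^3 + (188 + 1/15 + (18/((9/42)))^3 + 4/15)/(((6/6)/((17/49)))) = 681059818151455/3367226688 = 202261.35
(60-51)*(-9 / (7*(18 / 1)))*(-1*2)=9 / 7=1.29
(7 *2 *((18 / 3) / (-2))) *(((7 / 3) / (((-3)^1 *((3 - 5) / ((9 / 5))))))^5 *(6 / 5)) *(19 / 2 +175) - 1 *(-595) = -241962329 / 250000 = -967.85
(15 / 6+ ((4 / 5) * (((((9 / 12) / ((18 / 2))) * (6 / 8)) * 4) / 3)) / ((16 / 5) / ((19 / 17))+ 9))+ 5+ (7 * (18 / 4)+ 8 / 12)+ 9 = 164561 / 3381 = 48.67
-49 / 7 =-7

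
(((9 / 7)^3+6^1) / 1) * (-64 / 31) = -178368 / 10633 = -16.77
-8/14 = -4/7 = -0.57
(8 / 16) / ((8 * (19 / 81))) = 81 / 304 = 0.27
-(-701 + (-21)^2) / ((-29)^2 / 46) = 11960 / 841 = 14.22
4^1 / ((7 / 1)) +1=11 / 7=1.57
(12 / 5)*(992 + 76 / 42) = 16696 / 7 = 2385.14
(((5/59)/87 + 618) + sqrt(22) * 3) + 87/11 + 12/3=3 * sqrt(22) + 35566612/56463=643.98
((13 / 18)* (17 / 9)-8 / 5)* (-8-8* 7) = 6112 / 405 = 15.09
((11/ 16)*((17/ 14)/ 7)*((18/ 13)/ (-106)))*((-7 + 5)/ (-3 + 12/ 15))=-765/ 540176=-0.00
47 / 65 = 0.72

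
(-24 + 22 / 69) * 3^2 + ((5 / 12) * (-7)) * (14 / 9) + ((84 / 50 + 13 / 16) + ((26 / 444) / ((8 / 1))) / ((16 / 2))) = -15820973773 / 73526400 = -215.17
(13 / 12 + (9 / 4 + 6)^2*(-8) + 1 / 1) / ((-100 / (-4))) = -6509 / 300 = -21.70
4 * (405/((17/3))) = 4860/17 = 285.88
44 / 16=11 / 4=2.75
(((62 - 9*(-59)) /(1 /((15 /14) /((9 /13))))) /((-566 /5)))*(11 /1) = -2119975 /23772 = -89.18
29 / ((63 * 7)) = 29 / 441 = 0.07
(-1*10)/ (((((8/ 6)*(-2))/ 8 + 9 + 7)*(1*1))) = -30/ 47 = -0.64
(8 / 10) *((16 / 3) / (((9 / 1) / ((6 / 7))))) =128 / 315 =0.41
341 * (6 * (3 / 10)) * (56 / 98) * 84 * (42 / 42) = 147312 / 5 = 29462.40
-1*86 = -86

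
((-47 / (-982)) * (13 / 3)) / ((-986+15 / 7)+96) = -4277 / 18309390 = -0.00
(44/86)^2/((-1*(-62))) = 242/57319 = 0.00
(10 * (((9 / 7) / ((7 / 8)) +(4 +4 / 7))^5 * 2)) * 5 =227226278297600 / 282475249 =804411.29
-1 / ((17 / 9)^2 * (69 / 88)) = -2376 / 6647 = -0.36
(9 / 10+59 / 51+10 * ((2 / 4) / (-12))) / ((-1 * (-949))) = 1673 / 967980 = 0.00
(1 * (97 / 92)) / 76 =97 / 6992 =0.01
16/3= 5.33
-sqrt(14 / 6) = -sqrt(21) / 3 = -1.53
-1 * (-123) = 123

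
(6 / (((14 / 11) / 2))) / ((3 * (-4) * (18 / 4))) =-11 / 63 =-0.17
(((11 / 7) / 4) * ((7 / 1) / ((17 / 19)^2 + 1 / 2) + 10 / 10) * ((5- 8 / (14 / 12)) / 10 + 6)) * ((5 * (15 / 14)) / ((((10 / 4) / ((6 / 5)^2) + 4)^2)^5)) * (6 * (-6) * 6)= -6780474846785792635117240320 / 15500259682507961542295650844791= -0.00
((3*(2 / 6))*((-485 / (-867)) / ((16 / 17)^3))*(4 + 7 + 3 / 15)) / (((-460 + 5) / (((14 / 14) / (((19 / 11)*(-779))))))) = 18139 / 1477731840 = 0.00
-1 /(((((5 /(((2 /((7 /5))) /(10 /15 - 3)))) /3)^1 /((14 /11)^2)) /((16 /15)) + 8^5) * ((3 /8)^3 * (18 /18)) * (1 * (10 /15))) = -32768 /37746921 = -0.00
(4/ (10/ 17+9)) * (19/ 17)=76/ 163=0.47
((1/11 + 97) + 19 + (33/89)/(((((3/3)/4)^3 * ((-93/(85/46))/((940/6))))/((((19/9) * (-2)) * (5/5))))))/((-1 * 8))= -8066017103/150773832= -53.50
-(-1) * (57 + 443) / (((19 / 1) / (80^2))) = 3200000 / 19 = 168421.05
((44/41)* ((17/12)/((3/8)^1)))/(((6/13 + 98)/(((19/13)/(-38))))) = -187/118080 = -0.00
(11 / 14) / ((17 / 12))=66 / 119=0.55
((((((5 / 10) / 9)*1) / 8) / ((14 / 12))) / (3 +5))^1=1 / 1344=0.00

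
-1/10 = -0.10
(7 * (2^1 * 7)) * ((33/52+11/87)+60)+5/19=255927383/42978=5954.85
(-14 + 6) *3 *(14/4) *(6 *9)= -4536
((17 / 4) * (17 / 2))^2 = 83521 / 64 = 1305.02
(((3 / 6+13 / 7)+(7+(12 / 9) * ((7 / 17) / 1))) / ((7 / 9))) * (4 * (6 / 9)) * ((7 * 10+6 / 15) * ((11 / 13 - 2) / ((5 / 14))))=-59752704 / 7735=-7724.98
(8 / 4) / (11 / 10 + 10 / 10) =20 / 21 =0.95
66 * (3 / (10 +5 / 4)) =88 / 5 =17.60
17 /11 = 1.55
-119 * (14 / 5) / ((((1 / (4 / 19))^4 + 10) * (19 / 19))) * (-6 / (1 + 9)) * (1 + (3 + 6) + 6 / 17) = 1892352 / 474575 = 3.99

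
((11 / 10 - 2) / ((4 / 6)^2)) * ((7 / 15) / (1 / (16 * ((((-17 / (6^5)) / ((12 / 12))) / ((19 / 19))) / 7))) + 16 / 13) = -116419 / 46800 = -2.49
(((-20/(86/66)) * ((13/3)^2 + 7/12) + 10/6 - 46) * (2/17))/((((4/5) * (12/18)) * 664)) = -0.11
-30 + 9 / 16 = -471 / 16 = -29.44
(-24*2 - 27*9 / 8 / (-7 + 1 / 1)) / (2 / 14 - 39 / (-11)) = -52899 / 4544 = -11.64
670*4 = 2680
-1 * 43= -43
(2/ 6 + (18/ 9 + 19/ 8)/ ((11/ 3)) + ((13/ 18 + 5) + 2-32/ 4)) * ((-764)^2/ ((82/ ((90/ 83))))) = 360797090/ 37433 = 9638.48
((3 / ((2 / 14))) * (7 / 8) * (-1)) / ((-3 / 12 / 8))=588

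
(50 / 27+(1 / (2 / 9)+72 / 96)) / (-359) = -767 / 38772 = -0.02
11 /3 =3.67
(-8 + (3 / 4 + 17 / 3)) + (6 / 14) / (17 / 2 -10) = -157 / 84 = -1.87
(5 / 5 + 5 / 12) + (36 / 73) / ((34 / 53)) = 32545 / 14892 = 2.19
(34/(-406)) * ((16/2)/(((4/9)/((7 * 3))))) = -31.66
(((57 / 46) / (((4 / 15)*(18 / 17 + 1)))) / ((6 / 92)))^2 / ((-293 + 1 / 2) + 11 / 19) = -17840259 / 4348456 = -4.10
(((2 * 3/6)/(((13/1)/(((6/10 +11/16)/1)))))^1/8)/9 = 103/74880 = 0.00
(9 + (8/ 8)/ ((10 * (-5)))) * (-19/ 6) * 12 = -8531/ 25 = -341.24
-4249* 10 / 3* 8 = -339920 / 3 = -113306.67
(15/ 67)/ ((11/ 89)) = 1335/ 737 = 1.81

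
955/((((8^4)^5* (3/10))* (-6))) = -4775/10376293541461622784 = -0.00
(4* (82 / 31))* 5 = 1640 / 31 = 52.90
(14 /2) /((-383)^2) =0.00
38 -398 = -360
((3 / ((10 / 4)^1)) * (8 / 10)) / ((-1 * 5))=-24 / 125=-0.19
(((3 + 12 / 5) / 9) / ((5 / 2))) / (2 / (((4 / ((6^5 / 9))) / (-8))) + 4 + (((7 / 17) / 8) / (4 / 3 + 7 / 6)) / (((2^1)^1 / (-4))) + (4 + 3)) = -68 / 976095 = -0.00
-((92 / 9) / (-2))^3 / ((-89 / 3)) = -97336 / 21627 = -4.50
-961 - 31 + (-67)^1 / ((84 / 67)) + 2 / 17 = -1492721 / 1428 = -1045.32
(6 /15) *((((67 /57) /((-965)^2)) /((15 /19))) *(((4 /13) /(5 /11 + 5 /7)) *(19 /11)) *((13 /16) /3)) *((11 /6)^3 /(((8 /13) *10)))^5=13820809553695158528386873 /174320954539399415070720000000000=0.00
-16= -16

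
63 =63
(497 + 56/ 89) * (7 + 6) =575757/ 89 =6469.18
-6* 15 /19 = -90 /19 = -4.74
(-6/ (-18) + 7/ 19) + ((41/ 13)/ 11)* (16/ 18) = 23392/ 24453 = 0.96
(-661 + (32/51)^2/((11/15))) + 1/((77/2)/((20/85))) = -44091451/66759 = -660.46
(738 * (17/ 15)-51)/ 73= 3927/ 365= 10.76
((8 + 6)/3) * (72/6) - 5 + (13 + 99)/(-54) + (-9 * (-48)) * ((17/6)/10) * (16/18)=21293/135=157.73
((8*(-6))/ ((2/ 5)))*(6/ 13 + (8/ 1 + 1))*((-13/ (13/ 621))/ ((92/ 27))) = 2690010/ 13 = 206923.85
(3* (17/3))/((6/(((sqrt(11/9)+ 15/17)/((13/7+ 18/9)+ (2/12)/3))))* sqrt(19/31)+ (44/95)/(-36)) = 3154095* (45+ 17* sqrt(11))/(-40579* sqrt(11) - 107415+ 7165755* sqrt(589)) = 1.84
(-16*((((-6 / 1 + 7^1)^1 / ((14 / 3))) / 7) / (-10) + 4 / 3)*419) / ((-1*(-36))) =-1638709 / 6615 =-247.73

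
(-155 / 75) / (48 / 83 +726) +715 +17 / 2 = 327234146 / 452295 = 723.50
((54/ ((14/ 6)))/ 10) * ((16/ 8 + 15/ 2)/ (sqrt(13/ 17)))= 1539 * sqrt(221)/ 910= 25.14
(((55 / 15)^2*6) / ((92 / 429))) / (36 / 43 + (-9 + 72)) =744029 / 126270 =5.89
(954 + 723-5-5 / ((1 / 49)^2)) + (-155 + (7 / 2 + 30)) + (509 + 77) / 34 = -10437.26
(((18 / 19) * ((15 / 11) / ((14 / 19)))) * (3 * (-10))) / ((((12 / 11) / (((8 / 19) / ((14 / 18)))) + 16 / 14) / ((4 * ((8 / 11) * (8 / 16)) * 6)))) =-2332800 / 16049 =-145.35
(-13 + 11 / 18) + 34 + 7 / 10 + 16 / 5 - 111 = -3847 / 45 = -85.49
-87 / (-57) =29 / 19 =1.53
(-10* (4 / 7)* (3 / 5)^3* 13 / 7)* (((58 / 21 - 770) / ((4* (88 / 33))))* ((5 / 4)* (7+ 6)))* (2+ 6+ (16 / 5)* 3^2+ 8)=147038112 / 1225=120031.11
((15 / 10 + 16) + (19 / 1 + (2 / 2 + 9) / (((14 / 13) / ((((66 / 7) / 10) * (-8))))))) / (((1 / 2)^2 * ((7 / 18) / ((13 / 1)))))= -1538316 / 343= -4484.89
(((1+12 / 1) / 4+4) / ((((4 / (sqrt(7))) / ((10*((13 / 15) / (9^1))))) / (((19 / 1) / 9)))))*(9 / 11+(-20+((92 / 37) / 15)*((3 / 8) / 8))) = -4471911041*sqrt(7) / 63296640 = -186.92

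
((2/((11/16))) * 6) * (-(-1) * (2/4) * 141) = 13536/11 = 1230.55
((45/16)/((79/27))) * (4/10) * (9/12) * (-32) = -729/79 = -9.23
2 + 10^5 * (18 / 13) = 1800026 / 13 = 138463.54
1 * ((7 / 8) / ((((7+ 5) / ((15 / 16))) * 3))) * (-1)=-35 / 1536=-0.02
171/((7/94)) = 16074/7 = 2296.29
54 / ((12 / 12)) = 54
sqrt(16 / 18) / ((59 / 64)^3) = 524288 *sqrt(2) / 616137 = 1.20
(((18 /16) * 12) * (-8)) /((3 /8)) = -288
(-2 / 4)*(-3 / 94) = 3 / 188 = 0.02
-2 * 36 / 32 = -9 / 4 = -2.25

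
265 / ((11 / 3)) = 795 / 11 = 72.27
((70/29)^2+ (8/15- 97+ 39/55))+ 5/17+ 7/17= -42096584/471801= -89.23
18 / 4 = 9 / 2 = 4.50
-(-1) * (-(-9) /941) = 9 /941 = 0.01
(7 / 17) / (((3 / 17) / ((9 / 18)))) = 7 / 6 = 1.17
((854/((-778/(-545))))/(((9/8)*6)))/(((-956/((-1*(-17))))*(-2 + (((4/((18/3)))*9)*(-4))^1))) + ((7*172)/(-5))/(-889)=13737848849/41443682670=0.33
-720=-720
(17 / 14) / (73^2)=17 / 74606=0.00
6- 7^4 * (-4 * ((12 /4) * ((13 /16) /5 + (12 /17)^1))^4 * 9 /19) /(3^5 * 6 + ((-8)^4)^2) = 1639310204299258492809 /272650864557322240000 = 6.01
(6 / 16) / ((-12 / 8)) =-1 / 4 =-0.25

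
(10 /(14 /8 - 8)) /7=-8 /35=-0.23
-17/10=-1.70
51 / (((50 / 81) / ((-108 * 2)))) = -17845.92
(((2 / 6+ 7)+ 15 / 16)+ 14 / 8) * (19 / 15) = 9139 / 720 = 12.69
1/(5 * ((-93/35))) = -0.08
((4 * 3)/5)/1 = 12/5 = 2.40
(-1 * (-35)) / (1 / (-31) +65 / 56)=60760 / 1959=31.02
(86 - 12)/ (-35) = -74/ 35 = -2.11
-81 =-81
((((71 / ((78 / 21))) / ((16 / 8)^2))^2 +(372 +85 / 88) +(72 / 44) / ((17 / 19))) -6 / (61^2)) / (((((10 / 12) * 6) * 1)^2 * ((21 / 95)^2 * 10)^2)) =389997745551883787 / 5854706458368768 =66.61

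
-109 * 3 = -327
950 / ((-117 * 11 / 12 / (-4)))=15200 / 429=35.43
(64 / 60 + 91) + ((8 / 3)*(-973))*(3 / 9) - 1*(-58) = -32167 / 45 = -714.82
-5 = -5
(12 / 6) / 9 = 2 / 9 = 0.22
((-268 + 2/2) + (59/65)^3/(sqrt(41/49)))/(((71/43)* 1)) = -11481/71 + 61819079* sqrt(41)/799433375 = -161.21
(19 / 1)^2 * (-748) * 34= -9180952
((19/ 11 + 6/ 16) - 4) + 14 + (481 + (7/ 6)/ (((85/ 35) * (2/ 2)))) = 2215199/ 4488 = 493.58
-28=-28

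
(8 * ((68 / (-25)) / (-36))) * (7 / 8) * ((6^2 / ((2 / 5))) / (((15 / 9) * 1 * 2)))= 357 / 25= 14.28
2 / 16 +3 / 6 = 5 / 8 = 0.62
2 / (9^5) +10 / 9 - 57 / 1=-3300181 / 59049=-55.89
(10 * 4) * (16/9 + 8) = 3520/9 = 391.11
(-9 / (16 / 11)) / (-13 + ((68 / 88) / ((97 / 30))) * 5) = 105633 / 201536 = 0.52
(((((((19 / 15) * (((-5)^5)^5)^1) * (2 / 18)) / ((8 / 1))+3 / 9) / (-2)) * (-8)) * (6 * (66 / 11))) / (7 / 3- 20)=2264976501464843606 / 53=42735405688015917.09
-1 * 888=-888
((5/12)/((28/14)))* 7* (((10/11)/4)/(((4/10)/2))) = 875/528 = 1.66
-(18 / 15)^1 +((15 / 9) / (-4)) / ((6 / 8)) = -79 / 45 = -1.76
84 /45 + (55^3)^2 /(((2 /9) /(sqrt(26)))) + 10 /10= 43 /15 + 249125765625 * sqrt(26) /2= 635148570133.18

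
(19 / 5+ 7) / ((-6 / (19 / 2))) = -171 / 10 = -17.10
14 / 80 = 7 / 40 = 0.18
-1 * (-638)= 638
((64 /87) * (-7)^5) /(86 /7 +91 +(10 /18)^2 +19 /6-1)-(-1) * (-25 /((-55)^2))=-4472860571 /38258627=-116.91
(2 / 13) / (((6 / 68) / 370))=25160 / 39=645.13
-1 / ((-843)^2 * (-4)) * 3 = 1 / 947532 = 0.00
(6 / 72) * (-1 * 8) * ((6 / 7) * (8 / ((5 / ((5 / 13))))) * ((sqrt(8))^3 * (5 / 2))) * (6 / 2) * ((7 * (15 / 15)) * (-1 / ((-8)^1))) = -480 * sqrt(2) / 13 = -52.22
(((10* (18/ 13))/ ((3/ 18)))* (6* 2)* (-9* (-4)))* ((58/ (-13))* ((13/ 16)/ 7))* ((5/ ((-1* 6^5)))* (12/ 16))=6525/ 728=8.96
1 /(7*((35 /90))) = 18 /49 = 0.37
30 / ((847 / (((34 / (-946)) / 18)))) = -85 / 1201893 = -0.00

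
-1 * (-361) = 361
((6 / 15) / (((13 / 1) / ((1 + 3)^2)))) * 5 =32 / 13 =2.46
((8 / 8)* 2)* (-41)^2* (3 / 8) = 5043 / 4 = 1260.75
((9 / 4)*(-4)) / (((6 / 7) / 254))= -2667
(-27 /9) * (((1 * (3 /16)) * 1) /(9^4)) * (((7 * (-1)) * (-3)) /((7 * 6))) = -1 /23328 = -0.00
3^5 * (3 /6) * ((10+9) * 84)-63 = 193851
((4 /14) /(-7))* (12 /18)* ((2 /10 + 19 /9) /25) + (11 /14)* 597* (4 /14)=22163209 /165375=134.02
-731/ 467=-1.57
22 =22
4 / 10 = 0.40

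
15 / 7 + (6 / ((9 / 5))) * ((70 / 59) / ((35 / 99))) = 5505 / 413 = 13.33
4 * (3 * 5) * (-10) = -600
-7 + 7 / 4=-21 / 4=-5.25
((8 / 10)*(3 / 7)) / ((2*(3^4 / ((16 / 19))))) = 32 / 17955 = 0.00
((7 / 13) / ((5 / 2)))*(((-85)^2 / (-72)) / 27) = -10115 / 12636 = -0.80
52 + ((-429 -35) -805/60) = -5105/12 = -425.42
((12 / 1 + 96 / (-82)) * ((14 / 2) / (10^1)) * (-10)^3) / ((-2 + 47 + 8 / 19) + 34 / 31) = -61020400 / 374453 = -162.96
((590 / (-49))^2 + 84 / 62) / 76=5445971 / 2828378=1.93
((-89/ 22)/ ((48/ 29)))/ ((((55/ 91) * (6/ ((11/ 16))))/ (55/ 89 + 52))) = -24.38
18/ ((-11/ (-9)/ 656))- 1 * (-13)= 106415/ 11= 9674.09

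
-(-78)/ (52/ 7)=21/ 2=10.50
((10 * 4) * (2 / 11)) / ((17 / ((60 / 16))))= 300 / 187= 1.60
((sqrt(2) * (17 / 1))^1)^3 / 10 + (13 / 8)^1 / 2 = 13 / 16 + 4913 * sqrt(2) / 5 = 1390.42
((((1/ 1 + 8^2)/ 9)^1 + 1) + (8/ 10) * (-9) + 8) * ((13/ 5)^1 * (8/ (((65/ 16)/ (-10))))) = -103936/ 225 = -461.94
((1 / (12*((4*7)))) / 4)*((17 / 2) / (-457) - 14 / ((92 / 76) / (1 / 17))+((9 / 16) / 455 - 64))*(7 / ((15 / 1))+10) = -13213340631629 / 26224961817600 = -0.50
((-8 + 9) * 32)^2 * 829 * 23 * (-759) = -14819177472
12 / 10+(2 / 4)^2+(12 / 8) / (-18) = 41 / 30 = 1.37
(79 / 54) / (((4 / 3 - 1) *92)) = 79 / 1656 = 0.05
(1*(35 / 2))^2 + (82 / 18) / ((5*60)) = 206729 / 675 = 306.27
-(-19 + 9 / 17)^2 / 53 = -98596 / 15317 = -6.44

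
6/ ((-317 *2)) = -3/ 317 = -0.01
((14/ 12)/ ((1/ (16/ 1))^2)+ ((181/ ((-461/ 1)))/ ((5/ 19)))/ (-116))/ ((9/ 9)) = 239582797/ 802140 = 298.68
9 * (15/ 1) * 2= 270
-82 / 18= -41 / 9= -4.56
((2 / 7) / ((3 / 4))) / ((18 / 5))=20 / 189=0.11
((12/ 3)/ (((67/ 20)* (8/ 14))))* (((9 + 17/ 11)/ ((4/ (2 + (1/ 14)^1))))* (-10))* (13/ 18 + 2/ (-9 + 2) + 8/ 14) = -115.02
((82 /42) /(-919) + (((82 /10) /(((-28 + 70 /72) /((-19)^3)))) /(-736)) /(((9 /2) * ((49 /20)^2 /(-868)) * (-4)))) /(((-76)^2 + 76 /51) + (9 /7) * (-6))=-8172645362807 /2075770950677690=-0.00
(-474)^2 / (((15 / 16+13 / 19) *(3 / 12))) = 273206016 / 493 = 554170.42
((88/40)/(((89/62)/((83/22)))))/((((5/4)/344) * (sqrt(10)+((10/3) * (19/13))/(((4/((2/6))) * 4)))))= -758594304/46923025+37370750976 * sqrt(10)/234615125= 487.54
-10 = -10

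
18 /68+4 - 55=-1725 /34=-50.74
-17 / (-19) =17 / 19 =0.89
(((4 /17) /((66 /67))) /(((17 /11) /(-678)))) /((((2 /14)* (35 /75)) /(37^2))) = -621881940 /289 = -2151840.62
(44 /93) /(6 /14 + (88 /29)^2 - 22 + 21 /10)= -2590280 /56190879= -0.05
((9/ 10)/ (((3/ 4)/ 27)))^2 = 26244/ 25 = 1049.76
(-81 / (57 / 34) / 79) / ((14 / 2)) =-918 / 10507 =-0.09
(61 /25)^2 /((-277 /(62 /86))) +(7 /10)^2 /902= -401595433 /26859305000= -0.01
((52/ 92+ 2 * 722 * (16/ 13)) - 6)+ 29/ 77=40800730/ 23023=1772.17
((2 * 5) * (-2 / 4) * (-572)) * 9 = 25740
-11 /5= -2.20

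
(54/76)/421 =27/15998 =0.00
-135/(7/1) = -135/7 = -19.29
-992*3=-2976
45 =45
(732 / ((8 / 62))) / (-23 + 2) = -1891 / 7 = -270.14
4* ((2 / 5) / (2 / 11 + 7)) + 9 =3643 / 395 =9.22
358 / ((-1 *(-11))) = 358 / 11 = 32.55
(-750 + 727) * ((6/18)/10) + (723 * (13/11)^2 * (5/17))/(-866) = -14824844/13360215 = -1.11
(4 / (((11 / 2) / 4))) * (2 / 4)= 16 / 11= 1.45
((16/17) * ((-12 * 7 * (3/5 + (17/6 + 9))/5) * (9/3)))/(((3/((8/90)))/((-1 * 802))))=268034816/19125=14014.89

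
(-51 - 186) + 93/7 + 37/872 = -1365293/6104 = -223.67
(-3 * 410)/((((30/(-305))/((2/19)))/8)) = 200080/19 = 10530.53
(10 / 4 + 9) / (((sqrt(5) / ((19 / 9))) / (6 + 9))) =162.86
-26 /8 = -13 /4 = -3.25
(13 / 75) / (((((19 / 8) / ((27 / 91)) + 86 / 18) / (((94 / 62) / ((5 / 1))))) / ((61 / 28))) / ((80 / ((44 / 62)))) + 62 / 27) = 596336 / 8490725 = 0.07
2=2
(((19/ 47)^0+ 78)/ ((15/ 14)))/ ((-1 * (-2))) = 553/ 15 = 36.87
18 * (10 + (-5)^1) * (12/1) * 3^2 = 9720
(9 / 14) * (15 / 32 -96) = -27513 / 448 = -61.41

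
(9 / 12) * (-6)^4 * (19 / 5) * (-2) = -36936 / 5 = -7387.20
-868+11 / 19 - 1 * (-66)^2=-99245 / 19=-5223.42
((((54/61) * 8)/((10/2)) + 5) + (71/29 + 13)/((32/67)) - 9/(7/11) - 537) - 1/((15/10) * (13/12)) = -412908737/804895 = -513.00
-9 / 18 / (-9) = 1 / 18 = 0.06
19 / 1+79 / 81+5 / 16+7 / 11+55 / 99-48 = -378073 / 14256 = -26.52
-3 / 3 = -1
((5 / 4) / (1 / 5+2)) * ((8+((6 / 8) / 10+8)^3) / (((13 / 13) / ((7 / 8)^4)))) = 82138851067 / 461373440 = 178.03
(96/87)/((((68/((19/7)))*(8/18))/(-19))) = -1.88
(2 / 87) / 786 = 1 / 34191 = 0.00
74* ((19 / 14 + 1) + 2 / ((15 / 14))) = 32819 / 105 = 312.56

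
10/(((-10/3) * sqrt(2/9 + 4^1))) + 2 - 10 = -8 - 9 * sqrt(38)/38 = -9.46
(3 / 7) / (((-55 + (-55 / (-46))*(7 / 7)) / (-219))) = 3358 / 1925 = 1.74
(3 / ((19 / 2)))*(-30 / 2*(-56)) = 5040 / 19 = 265.26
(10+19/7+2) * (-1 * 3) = -309/7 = -44.14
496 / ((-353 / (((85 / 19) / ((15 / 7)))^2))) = -7023856 / 1146897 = -6.12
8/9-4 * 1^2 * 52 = -1864/9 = -207.11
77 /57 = 1.35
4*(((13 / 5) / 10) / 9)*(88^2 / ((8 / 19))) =478192 / 225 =2125.30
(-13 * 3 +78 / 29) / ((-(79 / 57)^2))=3421197 / 180989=18.90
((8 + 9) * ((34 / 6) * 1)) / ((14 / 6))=289 / 7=41.29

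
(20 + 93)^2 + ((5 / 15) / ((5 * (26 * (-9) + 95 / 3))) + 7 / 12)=465068213 / 36420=12769.58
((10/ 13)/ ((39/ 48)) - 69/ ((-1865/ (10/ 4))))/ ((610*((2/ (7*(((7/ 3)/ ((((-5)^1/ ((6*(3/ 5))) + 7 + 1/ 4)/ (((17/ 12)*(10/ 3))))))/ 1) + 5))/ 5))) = 1506086395/ 19472381448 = 0.08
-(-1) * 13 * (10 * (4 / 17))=520 / 17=30.59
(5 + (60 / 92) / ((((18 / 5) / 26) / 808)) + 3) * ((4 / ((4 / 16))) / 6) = 2105216 / 207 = 10170.13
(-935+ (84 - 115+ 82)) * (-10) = 8840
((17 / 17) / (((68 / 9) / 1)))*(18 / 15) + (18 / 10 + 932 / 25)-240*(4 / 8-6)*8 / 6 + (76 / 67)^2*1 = 6870175217 / 3815650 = 1800.53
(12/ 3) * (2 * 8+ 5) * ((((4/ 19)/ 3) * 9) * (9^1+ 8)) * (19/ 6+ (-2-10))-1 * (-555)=-7411.74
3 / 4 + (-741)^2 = 2196327 / 4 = 549081.75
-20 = -20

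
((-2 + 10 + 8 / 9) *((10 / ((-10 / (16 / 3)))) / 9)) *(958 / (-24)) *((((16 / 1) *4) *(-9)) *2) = -19619840 / 81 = -242220.25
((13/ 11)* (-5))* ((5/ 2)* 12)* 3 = -5850/ 11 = -531.82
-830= -830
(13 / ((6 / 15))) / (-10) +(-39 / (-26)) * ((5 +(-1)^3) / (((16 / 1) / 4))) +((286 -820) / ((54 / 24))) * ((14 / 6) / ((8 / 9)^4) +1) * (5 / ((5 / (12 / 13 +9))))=-74274583 / 6656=-11159.04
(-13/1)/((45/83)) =-1079/45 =-23.98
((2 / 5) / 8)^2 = 1 / 400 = 0.00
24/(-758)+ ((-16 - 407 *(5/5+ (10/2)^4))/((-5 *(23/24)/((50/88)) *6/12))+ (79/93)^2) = 50113799463883/829326663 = 60427.09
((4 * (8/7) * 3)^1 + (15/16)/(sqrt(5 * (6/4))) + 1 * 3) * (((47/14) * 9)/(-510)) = -16497/16660 - 141 * sqrt(30)/38080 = -1.01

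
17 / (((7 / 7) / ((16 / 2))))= 136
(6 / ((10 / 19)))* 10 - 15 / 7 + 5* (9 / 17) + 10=14816 / 119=124.50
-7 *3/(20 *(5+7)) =-7/80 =-0.09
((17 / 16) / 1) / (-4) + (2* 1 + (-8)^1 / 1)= -401 / 64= -6.27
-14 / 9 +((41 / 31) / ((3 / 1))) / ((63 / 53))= -6941 / 5859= -1.18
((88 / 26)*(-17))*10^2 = -74800 / 13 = -5753.85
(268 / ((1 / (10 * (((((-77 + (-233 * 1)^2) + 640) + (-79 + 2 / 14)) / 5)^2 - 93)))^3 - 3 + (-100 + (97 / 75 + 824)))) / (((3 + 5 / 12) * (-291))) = -681111132854920113274701779447793129600 / 1825124062853476923639468717099344533719181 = -0.00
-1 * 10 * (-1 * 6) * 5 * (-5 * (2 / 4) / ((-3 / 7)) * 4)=7000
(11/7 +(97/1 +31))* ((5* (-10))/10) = -4535/7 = -647.86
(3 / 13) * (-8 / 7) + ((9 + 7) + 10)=2342 / 91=25.74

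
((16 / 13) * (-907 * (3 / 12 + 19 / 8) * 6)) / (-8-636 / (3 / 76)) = 1.09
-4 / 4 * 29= -29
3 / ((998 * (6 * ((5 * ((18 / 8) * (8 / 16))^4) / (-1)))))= -1024 / 16369695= -0.00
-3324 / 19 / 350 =-1662 / 3325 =-0.50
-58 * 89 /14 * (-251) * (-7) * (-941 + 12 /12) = 608961140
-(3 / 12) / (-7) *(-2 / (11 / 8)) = -4 / 77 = -0.05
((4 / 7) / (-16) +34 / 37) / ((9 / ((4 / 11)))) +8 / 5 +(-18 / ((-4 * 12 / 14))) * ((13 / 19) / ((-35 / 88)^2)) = 98830979 / 4059825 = 24.34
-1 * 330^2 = -108900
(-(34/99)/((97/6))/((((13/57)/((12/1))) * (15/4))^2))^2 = 355430481002496/20322740205625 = 17.49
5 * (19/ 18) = 95/ 18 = 5.28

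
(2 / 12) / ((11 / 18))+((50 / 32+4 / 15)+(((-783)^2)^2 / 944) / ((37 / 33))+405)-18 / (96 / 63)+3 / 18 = 2046658652920577 / 5763120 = 355130320.54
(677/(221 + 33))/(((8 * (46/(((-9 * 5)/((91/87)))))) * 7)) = -2650455/59541664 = -0.04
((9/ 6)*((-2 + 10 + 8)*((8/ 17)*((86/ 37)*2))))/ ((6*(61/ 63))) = 346752/ 38369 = 9.04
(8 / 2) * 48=192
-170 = -170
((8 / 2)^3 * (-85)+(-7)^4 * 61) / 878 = 141021 / 878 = 160.62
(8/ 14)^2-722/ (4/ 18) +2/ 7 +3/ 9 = -477464/ 147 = -3248.05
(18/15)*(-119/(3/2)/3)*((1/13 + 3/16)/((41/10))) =-6545/3198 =-2.05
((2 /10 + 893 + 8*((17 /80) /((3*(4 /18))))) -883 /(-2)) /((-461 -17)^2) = 5349 /913936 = 0.01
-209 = -209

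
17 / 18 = 0.94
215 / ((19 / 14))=3010 / 19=158.42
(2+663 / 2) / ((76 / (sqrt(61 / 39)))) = 667 * sqrt(2379) / 5928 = 5.49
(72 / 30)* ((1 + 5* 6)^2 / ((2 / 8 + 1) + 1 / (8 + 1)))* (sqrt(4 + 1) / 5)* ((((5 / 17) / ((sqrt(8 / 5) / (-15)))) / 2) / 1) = -778410* sqrt(2) / 833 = -1321.53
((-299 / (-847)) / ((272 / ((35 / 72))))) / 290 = 299 / 137440512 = 0.00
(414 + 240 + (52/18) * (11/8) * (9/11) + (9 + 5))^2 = 7209225/16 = 450576.56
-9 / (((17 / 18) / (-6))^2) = -363.24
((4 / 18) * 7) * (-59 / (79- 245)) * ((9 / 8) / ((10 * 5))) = 413 / 33200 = 0.01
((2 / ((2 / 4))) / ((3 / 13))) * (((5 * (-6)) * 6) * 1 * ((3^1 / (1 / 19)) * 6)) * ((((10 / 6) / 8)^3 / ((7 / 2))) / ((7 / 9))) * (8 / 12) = -463125 / 196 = -2362.88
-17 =-17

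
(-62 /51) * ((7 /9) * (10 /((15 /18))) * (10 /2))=-56.73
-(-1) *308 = 308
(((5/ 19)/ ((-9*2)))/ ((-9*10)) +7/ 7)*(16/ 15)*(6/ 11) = 49256/ 84645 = 0.58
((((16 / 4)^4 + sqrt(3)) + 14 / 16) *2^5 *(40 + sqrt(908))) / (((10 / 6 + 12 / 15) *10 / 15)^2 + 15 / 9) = 132783.98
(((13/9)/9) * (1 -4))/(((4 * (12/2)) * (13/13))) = -0.02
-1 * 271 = -271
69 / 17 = 4.06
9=9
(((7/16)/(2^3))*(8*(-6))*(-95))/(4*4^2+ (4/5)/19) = 63175/16224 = 3.89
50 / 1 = 50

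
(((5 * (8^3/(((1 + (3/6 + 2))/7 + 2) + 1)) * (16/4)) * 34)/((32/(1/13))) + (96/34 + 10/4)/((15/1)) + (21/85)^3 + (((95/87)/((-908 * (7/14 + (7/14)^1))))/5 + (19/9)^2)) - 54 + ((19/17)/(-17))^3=189.95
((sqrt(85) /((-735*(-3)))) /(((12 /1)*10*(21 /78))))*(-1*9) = -0.00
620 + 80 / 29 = 18060 / 29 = 622.76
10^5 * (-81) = -8100000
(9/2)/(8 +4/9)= 81/152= 0.53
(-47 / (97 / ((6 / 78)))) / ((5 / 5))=-47 / 1261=-0.04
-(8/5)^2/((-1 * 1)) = 2.56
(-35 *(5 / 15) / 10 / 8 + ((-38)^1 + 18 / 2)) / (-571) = 1399 / 27408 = 0.05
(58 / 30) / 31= 0.06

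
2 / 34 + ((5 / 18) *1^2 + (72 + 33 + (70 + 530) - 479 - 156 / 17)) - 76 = 43195 / 306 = 141.16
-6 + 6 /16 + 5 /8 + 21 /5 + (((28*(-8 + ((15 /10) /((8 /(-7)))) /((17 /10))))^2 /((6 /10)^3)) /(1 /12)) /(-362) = -43590766873 /4707810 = -9259.25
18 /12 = 3 /2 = 1.50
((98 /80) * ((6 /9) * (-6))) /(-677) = 49 /6770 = 0.01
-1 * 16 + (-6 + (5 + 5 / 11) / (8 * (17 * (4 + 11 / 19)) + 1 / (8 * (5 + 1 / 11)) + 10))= -86861134 / 3949781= -21.99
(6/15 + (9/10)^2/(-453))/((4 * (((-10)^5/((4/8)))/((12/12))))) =-6013/12080000000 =-0.00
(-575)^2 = 330625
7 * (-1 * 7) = -49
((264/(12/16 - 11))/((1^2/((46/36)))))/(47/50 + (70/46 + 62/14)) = -32586400/6822441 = -4.78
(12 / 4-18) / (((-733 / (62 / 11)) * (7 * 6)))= 155 / 56441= 0.00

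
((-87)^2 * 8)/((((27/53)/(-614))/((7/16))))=-95787377/3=-31929125.67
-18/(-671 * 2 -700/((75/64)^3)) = 0.01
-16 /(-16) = 1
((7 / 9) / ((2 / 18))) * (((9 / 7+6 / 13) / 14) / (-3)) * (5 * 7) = -265 / 26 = -10.19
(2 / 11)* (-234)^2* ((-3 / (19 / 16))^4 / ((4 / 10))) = 1453338132480 / 1433531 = 1013817.02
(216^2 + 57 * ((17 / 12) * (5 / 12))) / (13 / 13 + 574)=2241103 / 27600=81.20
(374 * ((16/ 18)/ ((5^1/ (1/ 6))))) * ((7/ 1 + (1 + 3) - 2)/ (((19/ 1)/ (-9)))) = -4488/ 95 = -47.24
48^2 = 2304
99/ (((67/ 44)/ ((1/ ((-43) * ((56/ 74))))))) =-40293/ 20167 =-2.00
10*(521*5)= 26050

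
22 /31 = 0.71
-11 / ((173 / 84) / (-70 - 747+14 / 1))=741972 / 173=4288.86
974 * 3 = 2922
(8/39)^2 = 64/1521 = 0.04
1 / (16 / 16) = 1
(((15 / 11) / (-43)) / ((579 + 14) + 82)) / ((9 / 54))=-0.00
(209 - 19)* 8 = 1520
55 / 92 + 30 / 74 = 3415 / 3404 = 1.00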